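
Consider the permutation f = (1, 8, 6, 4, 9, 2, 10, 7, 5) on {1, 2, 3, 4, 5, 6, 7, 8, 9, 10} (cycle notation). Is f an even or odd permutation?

The cycle lengths are 9, 1.
A cycle is odd iff its length is even; f has 0 even-length cycles, so sgn(f) = (−1)^0 and f is even.

even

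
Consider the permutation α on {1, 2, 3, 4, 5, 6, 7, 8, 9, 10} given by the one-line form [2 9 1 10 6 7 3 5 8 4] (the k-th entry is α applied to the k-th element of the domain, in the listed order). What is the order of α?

Decomposing into disjoint cycles gives cycle lengths 8, 2.
The order is lcm(8, 2) = 8.

8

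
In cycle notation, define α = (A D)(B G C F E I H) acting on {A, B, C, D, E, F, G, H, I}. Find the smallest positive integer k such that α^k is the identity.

14

The disjoint cycles have lengths 7, 2.
Since disjoint cycles commute, ord(α) = lcm(7, 2) = 14.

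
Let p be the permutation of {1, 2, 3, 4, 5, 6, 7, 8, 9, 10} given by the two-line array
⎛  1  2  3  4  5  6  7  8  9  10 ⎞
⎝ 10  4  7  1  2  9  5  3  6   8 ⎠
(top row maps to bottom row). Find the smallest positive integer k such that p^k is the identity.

8

Writing p as disjoint cycles, the cycle lengths are 8, 2.
The order is lcm(8, 2) = 8.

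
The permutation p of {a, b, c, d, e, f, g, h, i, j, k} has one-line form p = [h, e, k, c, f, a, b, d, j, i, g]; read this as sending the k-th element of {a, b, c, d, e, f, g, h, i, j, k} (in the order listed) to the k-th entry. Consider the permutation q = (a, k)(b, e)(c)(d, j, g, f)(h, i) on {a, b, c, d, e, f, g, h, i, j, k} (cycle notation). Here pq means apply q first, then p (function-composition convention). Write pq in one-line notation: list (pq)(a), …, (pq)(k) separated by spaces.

(pq)(x) = p(q(x)). Computing each image: p(q(a)) = p(k) = g, p(q(b)) = p(e) = f, p(q(c)) = p(c) = k, p(q(d)) = p(j) = i, p(q(e)) = p(b) = e, p(q(f)) = p(d) = c, p(q(g)) = p(f) = a, p(q(h)) = p(i) = j, p(q(i)) = p(h) = d, p(q(j)) = p(g) = b, p(q(k)) = p(a) = h.
Hence pq = [g f k i e c a j d b h].

g f k i e c a j d b h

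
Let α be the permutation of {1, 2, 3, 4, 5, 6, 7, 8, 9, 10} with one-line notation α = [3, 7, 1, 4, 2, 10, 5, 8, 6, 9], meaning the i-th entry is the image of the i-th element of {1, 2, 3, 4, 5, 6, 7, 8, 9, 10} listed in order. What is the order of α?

6

Writing α as disjoint cycles, the cycle lengths are 3, 3, 2, 1, 1.
The order is lcm(3, 3, 2) = 6.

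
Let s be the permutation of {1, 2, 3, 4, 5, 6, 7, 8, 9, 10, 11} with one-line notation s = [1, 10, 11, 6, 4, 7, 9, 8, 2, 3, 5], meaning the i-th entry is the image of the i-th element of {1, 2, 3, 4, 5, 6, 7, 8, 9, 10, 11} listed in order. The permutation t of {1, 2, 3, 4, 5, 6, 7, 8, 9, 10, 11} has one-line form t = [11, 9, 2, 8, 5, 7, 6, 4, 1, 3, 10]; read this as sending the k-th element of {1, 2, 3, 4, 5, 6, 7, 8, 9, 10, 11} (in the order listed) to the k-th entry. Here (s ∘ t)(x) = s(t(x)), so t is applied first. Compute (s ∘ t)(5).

t(5) = 5, then s(5) = 4; composing gives (s ∘ t)(5) = 4.

4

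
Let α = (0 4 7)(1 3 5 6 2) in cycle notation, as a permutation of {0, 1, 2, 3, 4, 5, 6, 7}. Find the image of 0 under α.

In the cycle (0 4 7), 0 is followed by 4, so α(0) = 4.

4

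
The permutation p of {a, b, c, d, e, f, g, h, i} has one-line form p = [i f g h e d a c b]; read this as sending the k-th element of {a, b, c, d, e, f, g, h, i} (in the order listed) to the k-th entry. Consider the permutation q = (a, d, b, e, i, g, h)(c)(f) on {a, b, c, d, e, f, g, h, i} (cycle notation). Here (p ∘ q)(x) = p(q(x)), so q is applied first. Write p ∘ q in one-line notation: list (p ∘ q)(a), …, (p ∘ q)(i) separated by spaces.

(p ∘ q)(x) = p(q(x)). Computing each image: p(q(a)) = p(d) = h, p(q(b)) = p(e) = e, p(q(c)) = p(c) = g, p(q(d)) = p(b) = f, p(q(e)) = p(i) = b, p(q(f)) = p(f) = d, p(q(g)) = p(h) = c, p(q(h)) = p(a) = i, p(q(i)) = p(g) = a.
Hence p ∘ q = [h e g f b d c i a].

h e g f b d c i a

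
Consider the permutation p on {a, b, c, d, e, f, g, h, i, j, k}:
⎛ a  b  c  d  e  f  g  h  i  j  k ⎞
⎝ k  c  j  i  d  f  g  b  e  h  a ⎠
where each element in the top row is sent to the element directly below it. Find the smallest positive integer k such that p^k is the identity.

12

Writing p as disjoint cycles, the cycle lengths are 4, 3, 2, 1, 1.
The order of p is the least common multiple of its cycle lengths: lcm(4, 3, 2) = 12.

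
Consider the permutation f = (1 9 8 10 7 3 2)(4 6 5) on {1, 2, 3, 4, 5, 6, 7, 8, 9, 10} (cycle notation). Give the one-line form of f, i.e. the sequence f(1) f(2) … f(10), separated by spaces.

Image by image: 1↦9, 2↦1, 3↦2, 4↦6, 5↦4, 6↦5, 7↦3, 8↦10, 9↦8, 10↦7.
So the one-line form is 9 1 2 6 4 5 3 10 8 7.

9 1 2 6 4 5 3 10 8 7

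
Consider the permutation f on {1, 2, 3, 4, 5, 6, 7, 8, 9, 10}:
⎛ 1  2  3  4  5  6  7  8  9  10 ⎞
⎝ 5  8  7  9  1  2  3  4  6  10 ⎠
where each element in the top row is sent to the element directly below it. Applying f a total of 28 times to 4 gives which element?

2

Tracing 4 → 9 → … returns to 4 after 5 steps, so 4 lies in a 5-cycle (2, 8, 4, 9, 6).
Since the cycle has length 5, f^28 acts on it the same as f^3 (28 mod 5 = 3).
Advancing 3 steps from 4: 4 → 9 → 6 → 2.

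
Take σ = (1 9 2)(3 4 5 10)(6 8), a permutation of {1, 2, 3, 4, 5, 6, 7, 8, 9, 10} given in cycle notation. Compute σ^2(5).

5 lies in the 4-cycle (3 4 5 10).
Stepping 2 places around the cycle: 5 → 10 → 3.

3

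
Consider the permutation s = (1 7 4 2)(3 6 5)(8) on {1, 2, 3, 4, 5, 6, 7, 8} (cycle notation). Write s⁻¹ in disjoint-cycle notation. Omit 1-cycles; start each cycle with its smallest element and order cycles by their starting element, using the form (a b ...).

Inverting a permutation written in cycle notation just reverses the order within every cycle.
Reversing each cycle of s and rotating so the smallest element leads gives (1 2 4 7)(3 5 6).

(1 2 4 7)(3 5 6)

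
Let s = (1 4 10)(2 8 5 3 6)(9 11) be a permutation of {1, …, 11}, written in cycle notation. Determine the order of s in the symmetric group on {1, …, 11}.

30

The disjoint cycles have lengths 5, 3, 2, 1.
The order is lcm(5, 3, 2) = 30.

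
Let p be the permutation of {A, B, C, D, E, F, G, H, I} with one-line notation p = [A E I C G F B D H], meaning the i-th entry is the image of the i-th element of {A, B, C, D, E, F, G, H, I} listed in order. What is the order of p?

Decomposing into disjoint cycles gives cycle lengths 4, 3, 1, 1.
The order is lcm(4, 3) = 12.

12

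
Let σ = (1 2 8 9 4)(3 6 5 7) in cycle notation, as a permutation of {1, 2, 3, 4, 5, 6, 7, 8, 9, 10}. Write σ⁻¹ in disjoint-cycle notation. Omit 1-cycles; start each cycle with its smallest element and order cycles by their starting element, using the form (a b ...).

(1 4 9 8 2)(3 7 5 6)

If σ sends a → b within a cycle, σ⁻¹ sends b → a; equivalently, reverse each cycle.
Reversing each cycle of σ and rotating so the smallest element leads gives (1 4 9 8 2)(3 7 5 6).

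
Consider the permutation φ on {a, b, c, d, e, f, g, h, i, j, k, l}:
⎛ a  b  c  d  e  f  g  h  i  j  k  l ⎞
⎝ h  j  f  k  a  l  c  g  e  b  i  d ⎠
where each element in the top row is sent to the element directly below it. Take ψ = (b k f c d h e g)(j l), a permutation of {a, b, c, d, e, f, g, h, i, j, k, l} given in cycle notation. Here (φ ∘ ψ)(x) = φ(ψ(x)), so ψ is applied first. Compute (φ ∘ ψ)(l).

b

(φ ∘ ψ)(l) = φ(ψ(l)). ψ(l) = j, then φ(j) = b. So (φ ∘ ψ)(l) = b.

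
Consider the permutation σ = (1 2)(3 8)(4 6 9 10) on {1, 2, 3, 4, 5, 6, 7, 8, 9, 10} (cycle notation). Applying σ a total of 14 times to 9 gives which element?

4

9 lies in the 4-cycle (4 6 9 10).
On a 4-cycle, σ^4 is the identity, so σ^14 = σ^2 there (14 ≡ 2 mod 4).
Advancing 2 steps from 9: 9 → 10 → 4.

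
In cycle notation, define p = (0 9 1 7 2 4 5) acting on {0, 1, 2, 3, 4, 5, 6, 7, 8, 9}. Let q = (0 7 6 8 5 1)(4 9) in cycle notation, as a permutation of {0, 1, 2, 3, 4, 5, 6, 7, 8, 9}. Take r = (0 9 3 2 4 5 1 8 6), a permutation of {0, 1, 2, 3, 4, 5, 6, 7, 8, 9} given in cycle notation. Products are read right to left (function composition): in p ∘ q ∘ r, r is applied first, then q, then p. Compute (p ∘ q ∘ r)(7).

Chase 7: r(7) = 7; q(7) = 6; p(6) = 6. Hence (p ∘ q ∘ r)(7) = 6.

6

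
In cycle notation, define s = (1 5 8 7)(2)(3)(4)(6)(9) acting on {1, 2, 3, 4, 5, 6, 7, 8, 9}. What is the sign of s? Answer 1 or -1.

The cycle lengths are 4, 1, 1, 1, 1, 1.
A cycle of length ℓ contributes ℓ−1 transpositions, so s is a product of 3 transpositions — odd.

-1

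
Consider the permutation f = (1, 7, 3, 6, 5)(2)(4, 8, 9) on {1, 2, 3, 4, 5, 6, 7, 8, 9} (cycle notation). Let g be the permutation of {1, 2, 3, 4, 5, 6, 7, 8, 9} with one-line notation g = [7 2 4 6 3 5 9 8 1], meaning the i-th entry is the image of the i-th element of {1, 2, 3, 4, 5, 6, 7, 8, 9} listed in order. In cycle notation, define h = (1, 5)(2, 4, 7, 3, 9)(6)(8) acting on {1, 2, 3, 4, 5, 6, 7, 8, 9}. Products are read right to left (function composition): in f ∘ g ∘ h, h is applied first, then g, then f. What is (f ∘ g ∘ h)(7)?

8

Apply the permutations in order: h(7) = 3, then g(3) = 4, then f(4) = 8. So (f ∘ g ∘ h)(7) = 8.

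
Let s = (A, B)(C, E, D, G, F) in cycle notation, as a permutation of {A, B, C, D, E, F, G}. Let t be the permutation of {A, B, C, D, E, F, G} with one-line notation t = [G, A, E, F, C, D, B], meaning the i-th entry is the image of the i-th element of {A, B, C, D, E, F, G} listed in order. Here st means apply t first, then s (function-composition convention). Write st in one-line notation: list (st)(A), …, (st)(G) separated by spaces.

Chase each element through t then s: A → G → F; B → A → B; C → E → D; D → F → C; E → C → E; F → D → G; G → B → A.
So st in one-line form is F B D C E G A.

F B D C E G A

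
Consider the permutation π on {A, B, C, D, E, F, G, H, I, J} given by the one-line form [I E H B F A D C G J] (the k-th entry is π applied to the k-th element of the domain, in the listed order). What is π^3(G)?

E

Tracing G → D → … returns to G after 7 steps, so G lies in a 7-cycle (A I G D B E F).
Advancing 3 steps from G: G → D → B → E.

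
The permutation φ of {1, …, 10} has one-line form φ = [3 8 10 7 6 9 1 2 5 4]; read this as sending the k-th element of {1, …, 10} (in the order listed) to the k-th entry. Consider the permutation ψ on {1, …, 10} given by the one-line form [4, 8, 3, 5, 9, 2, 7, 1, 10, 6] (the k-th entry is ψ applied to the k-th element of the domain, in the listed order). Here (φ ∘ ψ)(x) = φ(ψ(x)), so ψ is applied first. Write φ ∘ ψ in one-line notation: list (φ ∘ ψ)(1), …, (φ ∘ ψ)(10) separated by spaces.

For each element, apply ψ then φ: 1 → 4 → 7; 2 → 8 → 2; 3 → 3 → 10; 4 → 5 → 6; 5 → 9 → 5; 6 → 2 → 8; 7 → 7 → 1; 8 → 1 → 3; 9 → 10 → 4; 10 → 6 → 9.
So φ ∘ ψ in one-line form is 7 2 10 6 5 8 1 3 4 9.

7 2 10 6 5 8 1 3 4 9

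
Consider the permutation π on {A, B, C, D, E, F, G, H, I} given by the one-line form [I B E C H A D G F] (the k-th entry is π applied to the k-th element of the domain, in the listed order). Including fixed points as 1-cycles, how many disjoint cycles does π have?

3

The cycle decomposition is (A, I, F)(B)(C, E, H, G, D), which has 3 cycles (counting 1-cycles).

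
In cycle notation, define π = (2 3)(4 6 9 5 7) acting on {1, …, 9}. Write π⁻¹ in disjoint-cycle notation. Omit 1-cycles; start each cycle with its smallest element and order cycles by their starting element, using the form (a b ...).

Inverting a permutation written in cycle notation just reverses the order within every cycle.
Reversing each cycle of π and rotating so the smallest element leads gives (2 3)(4 7 5 9 6).

(2 3)(4 7 5 9 6)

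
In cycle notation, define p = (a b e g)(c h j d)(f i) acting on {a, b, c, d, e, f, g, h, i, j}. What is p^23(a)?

g

a lies in the 4-cycle (a b e g).
Powers repeat with period 4 on this cycle, and 23 mod 4 = 3, so p^23(a) = p^3(a).
Advancing 3 steps from a: a → b → e → g.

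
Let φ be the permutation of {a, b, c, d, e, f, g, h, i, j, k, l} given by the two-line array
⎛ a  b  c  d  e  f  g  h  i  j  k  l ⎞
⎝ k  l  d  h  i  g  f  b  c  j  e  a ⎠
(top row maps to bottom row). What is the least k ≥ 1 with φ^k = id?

Decomposing into disjoint cycles gives cycle lengths 9, 2, 1.
The order is lcm(9, 2) = 18.

18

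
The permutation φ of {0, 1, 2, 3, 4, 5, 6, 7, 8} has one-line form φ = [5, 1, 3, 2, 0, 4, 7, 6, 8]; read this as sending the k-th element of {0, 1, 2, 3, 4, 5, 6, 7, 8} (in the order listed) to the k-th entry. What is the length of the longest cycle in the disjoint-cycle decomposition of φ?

3

Decomposing into disjoint cycles gives (0 5 4)(2 3)(6 7); the longest has length 3.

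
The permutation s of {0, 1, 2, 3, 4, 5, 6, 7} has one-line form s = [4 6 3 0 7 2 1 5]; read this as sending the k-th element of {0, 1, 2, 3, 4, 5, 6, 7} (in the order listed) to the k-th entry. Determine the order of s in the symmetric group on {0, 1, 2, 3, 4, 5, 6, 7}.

6

Writing s as disjoint cycles, the cycle lengths are 6, 2.
Since disjoint cycles commute, ord(s) = lcm(6, 2) = 6.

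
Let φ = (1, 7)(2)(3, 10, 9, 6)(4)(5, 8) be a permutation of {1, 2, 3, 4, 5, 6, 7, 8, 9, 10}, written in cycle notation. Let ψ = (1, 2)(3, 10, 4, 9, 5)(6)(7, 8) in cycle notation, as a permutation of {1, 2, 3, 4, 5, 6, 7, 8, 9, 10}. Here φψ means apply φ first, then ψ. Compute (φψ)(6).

10

(φψ)(6) = ψ(φ(6)). φ(6) = 3, then ψ(3) = 10. So (φψ)(6) = 10.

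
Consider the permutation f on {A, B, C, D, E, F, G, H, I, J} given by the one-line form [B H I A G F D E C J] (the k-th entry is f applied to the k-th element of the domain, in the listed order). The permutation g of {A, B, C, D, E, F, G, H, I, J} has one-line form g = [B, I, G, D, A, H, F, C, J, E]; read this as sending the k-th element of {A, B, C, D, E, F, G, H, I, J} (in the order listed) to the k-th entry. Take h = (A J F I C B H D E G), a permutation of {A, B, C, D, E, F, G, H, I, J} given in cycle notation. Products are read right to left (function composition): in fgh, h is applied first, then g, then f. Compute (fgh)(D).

B

Chase D: h(D) = E; g(E) = A; f(A) = B. Hence (fgh)(D) = B.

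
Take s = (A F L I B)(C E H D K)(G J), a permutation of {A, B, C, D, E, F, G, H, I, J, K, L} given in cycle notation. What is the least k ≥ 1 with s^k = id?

The disjoint cycles have lengths 5, 5, 2.
The order is lcm(5, 5, 2) = 10.

10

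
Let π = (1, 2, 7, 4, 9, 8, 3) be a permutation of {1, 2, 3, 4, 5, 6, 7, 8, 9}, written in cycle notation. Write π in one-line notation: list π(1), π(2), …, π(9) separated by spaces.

2 7 1 9 5 6 4 3 8

Image by image: 1→2, 2→7, 3→1, 4→9, 5→5, 6→6, 7→4, 8→3, 9→8.
So the one-line form is 2 7 1 9 5 6 4 3 8.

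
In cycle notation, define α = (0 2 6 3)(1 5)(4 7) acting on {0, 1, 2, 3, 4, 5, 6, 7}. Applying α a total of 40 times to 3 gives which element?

3 lies in the 4-cycle (0 2 6 3).
On a 4-cycle, α^4 is the identity, so α^40 = α^0 there (40 ≡ 0 mod 4).
So α^40(3) = 3.

3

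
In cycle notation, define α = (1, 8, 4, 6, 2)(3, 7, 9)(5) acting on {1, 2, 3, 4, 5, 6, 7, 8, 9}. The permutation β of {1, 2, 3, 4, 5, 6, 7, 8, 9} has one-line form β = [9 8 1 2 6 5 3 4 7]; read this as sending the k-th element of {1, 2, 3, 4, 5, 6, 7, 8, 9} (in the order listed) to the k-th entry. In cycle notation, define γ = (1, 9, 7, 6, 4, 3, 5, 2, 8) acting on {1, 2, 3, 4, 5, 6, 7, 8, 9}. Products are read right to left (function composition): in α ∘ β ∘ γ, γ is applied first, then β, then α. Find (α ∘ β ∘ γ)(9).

Chase 9: γ(9) = 7; β(7) = 3; α(3) = 7. Hence (α ∘ β ∘ γ)(9) = 7.

7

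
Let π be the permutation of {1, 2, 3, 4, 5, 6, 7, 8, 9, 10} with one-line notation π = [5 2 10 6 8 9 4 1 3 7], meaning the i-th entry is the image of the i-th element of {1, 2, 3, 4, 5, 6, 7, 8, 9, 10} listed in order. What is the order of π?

Decomposing into disjoint cycles gives cycle lengths 6, 3, 1.
The order of π is the least common multiple of its cycle lengths: lcm(6, 3) = 6.

6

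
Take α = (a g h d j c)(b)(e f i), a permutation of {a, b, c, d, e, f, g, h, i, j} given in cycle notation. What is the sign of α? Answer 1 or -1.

The cycle lengths are 6, 3, 1.
A cycle of length ℓ contributes ℓ−1 transpositions, so α is a product of 5 + 2 = 7 transpositions — odd.

-1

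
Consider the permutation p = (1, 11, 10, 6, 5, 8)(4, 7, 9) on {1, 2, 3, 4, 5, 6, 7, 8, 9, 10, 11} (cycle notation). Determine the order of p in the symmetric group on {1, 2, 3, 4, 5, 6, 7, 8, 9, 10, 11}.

The disjoint cycles have lengths 6, 3, 1, 1.
The order is lcm(6, 3) = 6.

6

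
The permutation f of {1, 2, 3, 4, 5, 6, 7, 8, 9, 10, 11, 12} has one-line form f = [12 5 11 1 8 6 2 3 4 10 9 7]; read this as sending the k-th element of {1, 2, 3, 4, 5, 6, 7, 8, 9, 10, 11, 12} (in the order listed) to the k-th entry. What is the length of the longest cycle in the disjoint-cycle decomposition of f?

10

Decomposing into disjoint cycles gives (1, 12, 7, 2, 5, 8, 3, 11, 9, 4); the longest has length 10.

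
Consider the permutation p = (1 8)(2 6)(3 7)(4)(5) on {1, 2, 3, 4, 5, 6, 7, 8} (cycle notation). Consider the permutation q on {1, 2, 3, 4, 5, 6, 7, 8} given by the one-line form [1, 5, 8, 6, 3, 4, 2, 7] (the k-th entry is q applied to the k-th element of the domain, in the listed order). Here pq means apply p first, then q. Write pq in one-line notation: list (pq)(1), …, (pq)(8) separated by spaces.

7 4 2 6 3 5 8 1

For each element, apply p then q: 1 → 8 → 7; 2 → 6 → 4; 3 → 7 → 2; 4 → 4 → 6; 5 → 5 → 3; 6 → 2 → 5; 7 → 3 → 8; 8 → 1 → 1.
So pq in one-line form is 7 4 2 6 3 5 8 1.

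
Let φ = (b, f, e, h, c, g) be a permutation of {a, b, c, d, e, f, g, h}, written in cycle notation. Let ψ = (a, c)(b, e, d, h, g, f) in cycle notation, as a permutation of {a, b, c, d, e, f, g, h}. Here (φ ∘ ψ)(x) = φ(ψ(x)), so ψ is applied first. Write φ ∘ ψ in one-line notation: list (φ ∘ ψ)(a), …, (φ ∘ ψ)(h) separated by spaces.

g h a c d f e b

(φ ∘ ψ)(x) = φ(ψ(x)). Computing each image: φ(ψ(a)) = φ(c) = g, φ(ψ(b)) = φ(e) = h, φ(ψ(c)) = φ(a) = a, φ(ψ(d)) = φ(h) = c, φ(ψ(e)) = φ(d) = d, φ(ψ(f)) = φ(b) = f, φ(ψ(g)) = φ(f) = e, φ(ψ(h)) = φ(g) = b.
Hence φ ∘ ψ = [g h a c d f e b].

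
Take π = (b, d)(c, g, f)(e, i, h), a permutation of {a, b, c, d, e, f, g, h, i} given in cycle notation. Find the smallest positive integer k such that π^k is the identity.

The cycle type of π is (3, 3, 2, 1).
Since disjoint cycles commute, ord(π) = lcm(3, 3, 2) = 6.

6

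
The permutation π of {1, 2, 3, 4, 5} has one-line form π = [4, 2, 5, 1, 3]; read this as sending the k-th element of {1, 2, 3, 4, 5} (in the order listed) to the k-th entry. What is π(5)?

5 is element number 5 of the domain, and entry number 5 of the one-line form is 3, so π(5) = 3.

3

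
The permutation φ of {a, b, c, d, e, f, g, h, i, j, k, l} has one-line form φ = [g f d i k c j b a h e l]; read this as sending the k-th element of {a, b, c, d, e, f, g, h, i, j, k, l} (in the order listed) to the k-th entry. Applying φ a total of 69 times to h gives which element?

Tracing h → b → … returns to h after 9 steps, so h lies in a 9-cycle (a g j h b f c d i).
Since the cycle has length 9, φ^69 acts on it the same as φ^6 (69 mod 9 = 6).
Advancing 6 steps from h: h → b → f → c → d → i → a.

a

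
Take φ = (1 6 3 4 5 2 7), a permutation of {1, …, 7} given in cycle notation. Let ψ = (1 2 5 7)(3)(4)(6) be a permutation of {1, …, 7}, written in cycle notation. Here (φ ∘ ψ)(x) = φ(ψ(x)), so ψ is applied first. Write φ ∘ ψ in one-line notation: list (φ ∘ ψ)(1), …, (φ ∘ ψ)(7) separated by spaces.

7 2 4 5 1 3 6

(φ ∘ ψ)(x) = φ(ψ(x)). Computing each image: φ(ψ(1)) = φ(2) = 7, φ(ψ(2)) = φ(5) = 2, φ(ψ(3)) = φ(3) = 4, φ(ψ(4)) = φ(4) = 5, φ(ψ(5)) = φ(7) = 1, φ(ψ(6)) = φ(6) = 3, φ(ψ(7)) = φ(1) = 6.
Hence φ ∘ ψ = [7 2 4 5 1 3 6].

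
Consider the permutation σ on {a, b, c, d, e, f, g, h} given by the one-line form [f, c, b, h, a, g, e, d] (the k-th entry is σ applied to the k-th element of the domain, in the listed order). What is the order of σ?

The disjoint-cycle form of σ has cycle lengths 4, 2, 2.
The order of σ is the least common multiple of its cycle lengths: lcm(4, 2, 2) = 4.

4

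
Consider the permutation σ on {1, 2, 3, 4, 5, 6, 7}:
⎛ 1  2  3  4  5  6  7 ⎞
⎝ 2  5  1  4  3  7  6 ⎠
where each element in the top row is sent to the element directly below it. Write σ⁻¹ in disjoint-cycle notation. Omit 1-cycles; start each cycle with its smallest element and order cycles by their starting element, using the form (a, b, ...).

(1, 3, 5, 2)(6, 7)

The cycle decomposition of σ is (1, 2, 5, 3)(6, 7).
The inverse reverses every cycle; in canonical form, σ⁻¹ = (1, 3, 5, 2)(6, 7).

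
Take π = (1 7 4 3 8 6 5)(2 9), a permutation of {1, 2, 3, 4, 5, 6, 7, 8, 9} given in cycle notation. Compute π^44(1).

1 lies in the 7-cycle (1 7 4 3 8 6 5).
On a 7-cycle, π^7 is the identity, so π^44 = π^2 there (44 ≡ 2 mod 7).
Stepping 2 places around the cycle: 1 → 7 → 4.

4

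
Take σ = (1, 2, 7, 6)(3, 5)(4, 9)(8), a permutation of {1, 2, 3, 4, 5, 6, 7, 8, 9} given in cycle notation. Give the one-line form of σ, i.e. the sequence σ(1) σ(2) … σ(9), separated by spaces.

2 7 5 9 3 1 6 8 4

Reading each image from the cycles: 1↦2, 2↦7, 3↦5, 4↦9, 5↦3, 6↦1, 7↦6, 8↦8, 9↦4.
Listing these in domain order gives 2 7 5 9 3 1 6 8 4.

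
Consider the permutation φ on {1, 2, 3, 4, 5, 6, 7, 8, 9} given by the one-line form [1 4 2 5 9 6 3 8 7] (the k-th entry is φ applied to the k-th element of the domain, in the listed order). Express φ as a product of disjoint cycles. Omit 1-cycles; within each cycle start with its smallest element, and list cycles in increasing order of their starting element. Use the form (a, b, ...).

Start at 2 and follow images: 2 → 4 → 5 → 9 → 7 → 3 → 2, giving the cycle (2, 4, 5, 9, 7, 3).
Continuing from each remaining unvisited element yields (2, 4, 5, 9, 7, 3).

(2, 4, 5, 9, 7, 3)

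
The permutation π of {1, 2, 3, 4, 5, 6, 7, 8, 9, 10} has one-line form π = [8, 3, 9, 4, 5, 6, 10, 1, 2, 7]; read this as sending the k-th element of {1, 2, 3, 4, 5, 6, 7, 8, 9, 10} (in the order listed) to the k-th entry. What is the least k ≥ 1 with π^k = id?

6

The disjoint-cycle form of π has cycle lengths 3, 2, 2, 1, 1, 1.
Since disjoint cycles commute, ord(π) = lcm(3, 2, 2) = 6.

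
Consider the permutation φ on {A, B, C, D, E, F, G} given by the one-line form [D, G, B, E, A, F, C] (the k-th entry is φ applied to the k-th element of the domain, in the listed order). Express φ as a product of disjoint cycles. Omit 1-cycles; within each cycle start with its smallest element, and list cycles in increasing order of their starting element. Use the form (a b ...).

(A D E)(B G C)

Start at A and follow images: A → D → E → A, giving the cycle (A D E).
Continuing from each remaining unvisited element yields (A D E)(B G C).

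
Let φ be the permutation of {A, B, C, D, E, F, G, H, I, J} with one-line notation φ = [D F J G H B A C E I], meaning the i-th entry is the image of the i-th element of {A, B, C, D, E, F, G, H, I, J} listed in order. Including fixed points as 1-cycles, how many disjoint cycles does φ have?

3

The cycle decomposition is (A D G)(B F)(C J I E H), which has 3 cycles (counting 1-cycles).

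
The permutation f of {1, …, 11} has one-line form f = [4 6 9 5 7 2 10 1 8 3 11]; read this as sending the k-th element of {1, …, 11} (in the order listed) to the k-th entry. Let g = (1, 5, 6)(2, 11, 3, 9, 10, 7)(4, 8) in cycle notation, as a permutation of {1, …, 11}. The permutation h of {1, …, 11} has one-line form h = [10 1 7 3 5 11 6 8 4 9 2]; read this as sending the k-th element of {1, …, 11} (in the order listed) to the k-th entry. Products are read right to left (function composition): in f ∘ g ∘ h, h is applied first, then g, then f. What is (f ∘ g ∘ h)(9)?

1

(f ∘ g ∘ h)(9) = f(g(h(9))). h(9) = 4, then g(4) = 8, then f(8) = 1, so the result is 1.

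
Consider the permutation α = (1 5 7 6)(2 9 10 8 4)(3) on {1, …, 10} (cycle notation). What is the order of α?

20

The disjoint cycles have lengths 5, 4, 1.
Since disjoint cycles commute, ord(α) = lcm(5, 4) = 20.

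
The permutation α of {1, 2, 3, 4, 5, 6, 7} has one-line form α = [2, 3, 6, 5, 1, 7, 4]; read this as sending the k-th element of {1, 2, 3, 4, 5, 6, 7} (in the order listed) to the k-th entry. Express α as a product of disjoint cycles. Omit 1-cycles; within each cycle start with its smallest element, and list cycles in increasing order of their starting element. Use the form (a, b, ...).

Start at 1 and follow images: 1 → 2 → 3 → 6 → 7 → 4 → 5 → 1, giving the cycle (1, 2, 3, 6, 7, 4, 5).
Repeating from the next unused element and collecting all non-trivial cycles gives (1, 2, 3, 6, 7, 4, 5).

(1, 2, 3, 6, 7, 4, 5)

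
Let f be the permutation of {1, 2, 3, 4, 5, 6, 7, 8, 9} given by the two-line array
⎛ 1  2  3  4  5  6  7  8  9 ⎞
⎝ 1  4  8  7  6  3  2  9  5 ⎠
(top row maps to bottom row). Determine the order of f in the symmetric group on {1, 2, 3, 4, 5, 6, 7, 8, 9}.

15

The disjoint-cycle form of f has cycle lengths 5, 3, 1.
The order is lcm(5, 3) = 15.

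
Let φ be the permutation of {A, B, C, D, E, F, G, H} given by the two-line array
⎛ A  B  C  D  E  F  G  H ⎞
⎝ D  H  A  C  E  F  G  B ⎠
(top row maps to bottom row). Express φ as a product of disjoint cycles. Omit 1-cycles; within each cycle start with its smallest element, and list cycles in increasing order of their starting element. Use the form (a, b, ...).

(A, D, C)(B, H)

Iterating φ from A gives A → D → C → A; that is the 3-cycle (A, D, C).
Repeating from the next unused element and collecting all non-trivial cycles gives (A, D, C)(B, H).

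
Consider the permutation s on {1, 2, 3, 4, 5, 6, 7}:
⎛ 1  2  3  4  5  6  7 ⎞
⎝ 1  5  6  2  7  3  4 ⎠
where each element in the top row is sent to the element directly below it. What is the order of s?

4

Decomposing into disjoint cycles gives cycle lengths 4, 2, 1.
Since disjoint cycles commute, ord(s) = lcm(4, 2) = 4.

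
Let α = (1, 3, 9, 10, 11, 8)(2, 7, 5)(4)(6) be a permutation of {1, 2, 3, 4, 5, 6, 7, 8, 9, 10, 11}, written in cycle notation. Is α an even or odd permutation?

The cycle lengths are 6, 3, 1, 1.
A cycle of length ℓ contributes ℓ−1 transpositions, so α is a product of 5 + 2 = 7 transpositions — odd.

odd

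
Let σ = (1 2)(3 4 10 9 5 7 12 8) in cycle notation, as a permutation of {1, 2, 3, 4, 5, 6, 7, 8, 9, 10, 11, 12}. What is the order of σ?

The cycle type of σ is (8, 2, 1, 1).
The order of σ is the least common multiple of its cycle lengths: lcm(8, 2) = 8.

8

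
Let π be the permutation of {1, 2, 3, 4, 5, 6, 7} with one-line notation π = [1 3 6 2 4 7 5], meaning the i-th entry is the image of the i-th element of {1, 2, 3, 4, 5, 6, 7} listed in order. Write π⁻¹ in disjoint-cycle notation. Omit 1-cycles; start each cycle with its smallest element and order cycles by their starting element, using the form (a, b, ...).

The cycle decomposition of π is (2, 3, 6, 7, 5, 4).
Reversing each cycle (and rotating so the smallest element leads) gives π⁻¹ = (2, 4, 5, 7, 6, 3).

(2, 4, 5, 7, 6, 3)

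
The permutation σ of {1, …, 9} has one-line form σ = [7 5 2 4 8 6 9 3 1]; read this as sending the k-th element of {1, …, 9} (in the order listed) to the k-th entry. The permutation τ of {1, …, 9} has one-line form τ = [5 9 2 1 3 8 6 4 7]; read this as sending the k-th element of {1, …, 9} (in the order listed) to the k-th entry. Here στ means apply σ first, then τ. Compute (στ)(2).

σ(2) = 5, then τ(5) = 3; composing gives (στ)(2) = 3.

3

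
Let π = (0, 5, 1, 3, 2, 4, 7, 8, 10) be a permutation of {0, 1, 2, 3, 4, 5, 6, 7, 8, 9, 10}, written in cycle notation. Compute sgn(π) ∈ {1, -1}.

The cycle lengths are 9, 1, 1.
A cycle is odd iff its length is even; π has 0 even-length cycles, so sgn(π) = (−1)^0 and π is even.

1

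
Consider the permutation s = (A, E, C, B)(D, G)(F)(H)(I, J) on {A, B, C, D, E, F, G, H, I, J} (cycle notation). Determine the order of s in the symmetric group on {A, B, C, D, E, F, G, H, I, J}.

The disjoint cycles have lengths 4, 2, 2, 1, 1.
The order of s is the least common multiple of its cycle lengths: lcm(4, 2, 2) = 4.

4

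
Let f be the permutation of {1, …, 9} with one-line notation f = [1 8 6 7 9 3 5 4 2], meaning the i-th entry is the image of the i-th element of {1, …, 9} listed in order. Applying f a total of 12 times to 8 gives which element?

Tracing 8 → 4 → … returns to 8 after 6 steps, so 8 lies in a 6-cycle (2 8 4 7 5 9).
On a 6-cycle, f^6 is the identity, so f^12 = f^0 there (12 ≡ 0 mod 6).
So f^12(8) = 8.

8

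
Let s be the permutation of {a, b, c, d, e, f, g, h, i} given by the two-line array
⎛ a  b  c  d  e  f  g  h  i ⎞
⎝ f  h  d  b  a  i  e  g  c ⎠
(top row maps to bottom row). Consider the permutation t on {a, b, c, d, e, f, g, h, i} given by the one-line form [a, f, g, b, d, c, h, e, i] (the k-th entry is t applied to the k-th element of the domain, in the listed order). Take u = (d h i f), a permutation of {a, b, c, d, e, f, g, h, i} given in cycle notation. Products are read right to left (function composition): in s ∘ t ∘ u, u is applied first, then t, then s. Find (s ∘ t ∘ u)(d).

a

Apply the permutations in order: u(d) = h, then t(h) = e, then s(e) = a. So (s ∘ t ∘ u)(d) = a.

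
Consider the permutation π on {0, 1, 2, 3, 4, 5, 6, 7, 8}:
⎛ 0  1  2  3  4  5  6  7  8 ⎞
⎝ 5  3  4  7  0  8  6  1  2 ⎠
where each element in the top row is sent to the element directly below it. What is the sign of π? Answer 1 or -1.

In disjoint-cycle form the cycle lengths are 5, 3, 1.
A cycle of length ℓ contributes ℓ−1 transpositions, so π is a product of 4 + 2 = 6 transpositions — even.

1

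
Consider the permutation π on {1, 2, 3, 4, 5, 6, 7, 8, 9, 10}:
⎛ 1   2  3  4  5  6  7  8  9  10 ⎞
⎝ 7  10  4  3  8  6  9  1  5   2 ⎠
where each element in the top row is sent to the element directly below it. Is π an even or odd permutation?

In disjoint-cycle form the cycle lengths are 5, 2, 2, 1.
A cycle of length ℓ contributes ℓ−1 transpositions, so π is a product of 4 + 1 + 1 = 6 transpositions — even.

even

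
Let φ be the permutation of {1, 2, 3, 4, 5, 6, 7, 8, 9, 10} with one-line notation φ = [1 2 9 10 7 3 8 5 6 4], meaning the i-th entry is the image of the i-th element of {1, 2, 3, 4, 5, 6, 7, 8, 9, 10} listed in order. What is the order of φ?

6

The disjoint-cycle form of φ has cycle lengths 3, 3, 2, 1, 1.
The order is lcm(3, 3, 2) = 6.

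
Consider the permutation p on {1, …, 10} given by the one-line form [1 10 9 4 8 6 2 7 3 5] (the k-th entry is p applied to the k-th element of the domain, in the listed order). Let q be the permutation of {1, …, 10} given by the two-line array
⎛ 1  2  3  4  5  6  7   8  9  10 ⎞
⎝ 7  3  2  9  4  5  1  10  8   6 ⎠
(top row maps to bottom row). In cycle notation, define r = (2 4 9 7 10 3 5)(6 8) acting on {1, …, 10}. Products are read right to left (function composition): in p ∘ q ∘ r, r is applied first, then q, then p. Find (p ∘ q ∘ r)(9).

Apply the permutations in order: r(9) = 7, then q(7) = 1, then p(1) = 1. So (p ∘ q ∘ r)(9) = 1.

1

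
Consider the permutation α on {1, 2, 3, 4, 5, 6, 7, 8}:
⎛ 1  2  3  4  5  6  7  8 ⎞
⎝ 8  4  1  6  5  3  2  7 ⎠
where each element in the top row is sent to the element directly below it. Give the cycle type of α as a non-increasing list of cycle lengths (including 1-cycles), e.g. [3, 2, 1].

[7, 1]

The disjoint cycles are (1, 8, 7, 2, 4, 6, 3)(5), with lengths 7, 1 in non-increasing order.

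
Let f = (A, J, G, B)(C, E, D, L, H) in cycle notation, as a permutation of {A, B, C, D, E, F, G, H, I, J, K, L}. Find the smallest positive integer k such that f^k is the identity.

The disjoint cycles have lengths 5, 4, 1, 1, 1.
The order is lcm(5, 4) = 20.

20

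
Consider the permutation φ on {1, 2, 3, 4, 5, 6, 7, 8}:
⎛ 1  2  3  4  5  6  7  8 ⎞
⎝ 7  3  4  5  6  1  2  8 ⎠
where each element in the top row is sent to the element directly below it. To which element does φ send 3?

4

The entry below 3 in the array is 4, so φ(3) = 4.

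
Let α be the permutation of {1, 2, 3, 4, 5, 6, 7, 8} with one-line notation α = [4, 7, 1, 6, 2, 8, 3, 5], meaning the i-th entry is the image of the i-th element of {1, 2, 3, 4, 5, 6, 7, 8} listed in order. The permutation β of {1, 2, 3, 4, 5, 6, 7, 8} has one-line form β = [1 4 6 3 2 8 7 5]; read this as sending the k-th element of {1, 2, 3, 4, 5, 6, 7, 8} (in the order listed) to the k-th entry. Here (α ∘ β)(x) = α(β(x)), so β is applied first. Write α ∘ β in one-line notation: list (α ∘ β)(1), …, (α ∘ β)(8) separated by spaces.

4 6 8 1 7 5 3 2

Chase each element through β then α: 1 → 1 → 4; 2 → 4 → 6; 3 → 6 → 8; 4 → 3 → 1; 5 → 2 → 7; 6 → 8 → 5; 7 → 7 → 3; 8 → 5 → 2.
Collecting the images, α ∘ β = [4 6 8 1 7 5 3 2].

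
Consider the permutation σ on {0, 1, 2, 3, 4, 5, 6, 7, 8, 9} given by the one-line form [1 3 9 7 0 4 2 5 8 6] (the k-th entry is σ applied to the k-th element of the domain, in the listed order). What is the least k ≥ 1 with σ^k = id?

6

The disjoint-cycle form of σ has cycle lengths 6, 3, 1.
Since disjoint cycles commute, ord(σ) = lcm(6, 3) = 6.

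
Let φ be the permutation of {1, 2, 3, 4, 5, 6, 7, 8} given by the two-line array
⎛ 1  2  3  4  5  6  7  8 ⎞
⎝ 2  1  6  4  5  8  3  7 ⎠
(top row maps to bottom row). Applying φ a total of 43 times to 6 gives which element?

Tracing 6 → 8 → … returns to 6 after 4 steps, so 6 lies in a 4-cycle (3, 6, 8, 7).
Powers repeat with period 4 on this cycle, and 43 mod 4 = 3, so φ^43(6) = φ^3(6).
Stepping 3 places around the cycle: 6 → 8 → 7 → 3.

3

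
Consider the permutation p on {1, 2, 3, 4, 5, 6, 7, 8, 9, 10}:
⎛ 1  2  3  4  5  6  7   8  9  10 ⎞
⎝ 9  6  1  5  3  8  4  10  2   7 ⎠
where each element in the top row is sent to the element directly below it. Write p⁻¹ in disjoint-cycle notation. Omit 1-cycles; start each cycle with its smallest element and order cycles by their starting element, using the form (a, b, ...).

First write p in disjoint cycles: (1, 9, 2, 6, 8, 10, 7, 4, 5, 3).
Reversing each cycle (and rotating so the smallest element leads) gives p⁻¹ = (1, 3, 5, 4, 7, 10, 8, 6, 2, 9).

(1, 3, 5, 4, 7, 10, 8, 6, 2, 9)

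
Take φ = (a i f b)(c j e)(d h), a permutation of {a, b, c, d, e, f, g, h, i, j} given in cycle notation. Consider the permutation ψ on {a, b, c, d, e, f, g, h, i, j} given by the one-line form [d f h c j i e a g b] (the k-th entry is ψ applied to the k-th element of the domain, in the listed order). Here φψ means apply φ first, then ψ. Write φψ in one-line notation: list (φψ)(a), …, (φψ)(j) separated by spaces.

g d b a h f e c i j

(φψ)(x) = ψ(φ(x)). Computing each image: ψ(φ(a)) = ψ(i) = g, ψ(φ(b)) = ψ(a) = d, ψ(φ(c)) = ψ(j) = b, ψ(φ(d)) = ψ(h) = a, ψ(φ(e)) = ψ(c) = h, ψ(φ(f)) = ψ(b) = f, ψ(φ(g)) = ψ(g) = e, ψ(φ(h)) = ψ(d) = c, ψ(φ(i)) = ψ(f) = i, ψ(φ(j)) = ψ(e) = j.
Hence φψ = [g d b a h f e c i j].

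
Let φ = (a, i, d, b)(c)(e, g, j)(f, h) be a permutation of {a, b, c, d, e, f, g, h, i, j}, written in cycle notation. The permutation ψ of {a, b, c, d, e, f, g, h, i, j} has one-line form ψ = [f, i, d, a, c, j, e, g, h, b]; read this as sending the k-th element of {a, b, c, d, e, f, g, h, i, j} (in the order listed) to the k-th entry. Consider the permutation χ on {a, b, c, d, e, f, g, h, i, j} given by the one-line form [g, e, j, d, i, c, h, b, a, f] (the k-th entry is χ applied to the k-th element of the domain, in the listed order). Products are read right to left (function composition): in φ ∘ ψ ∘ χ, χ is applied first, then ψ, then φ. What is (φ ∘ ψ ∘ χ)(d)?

i

Chase d: χ(d) = d; ψ(d) = a; φ(a) = i. Hence (φ ∘ ψ ∘ χ)(d) = i.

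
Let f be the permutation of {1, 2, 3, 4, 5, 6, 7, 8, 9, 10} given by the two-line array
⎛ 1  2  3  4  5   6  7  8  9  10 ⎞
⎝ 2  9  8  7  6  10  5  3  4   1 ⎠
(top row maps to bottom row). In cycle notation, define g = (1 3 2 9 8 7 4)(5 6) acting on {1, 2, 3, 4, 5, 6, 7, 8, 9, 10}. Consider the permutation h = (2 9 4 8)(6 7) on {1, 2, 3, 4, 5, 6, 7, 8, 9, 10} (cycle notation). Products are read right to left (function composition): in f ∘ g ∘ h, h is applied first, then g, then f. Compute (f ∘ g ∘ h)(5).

Chase 5: h(5) = 5; g(5) = 6; f(6) = 10. Hence (f ∘ g ∘ h)(5) = 10.

10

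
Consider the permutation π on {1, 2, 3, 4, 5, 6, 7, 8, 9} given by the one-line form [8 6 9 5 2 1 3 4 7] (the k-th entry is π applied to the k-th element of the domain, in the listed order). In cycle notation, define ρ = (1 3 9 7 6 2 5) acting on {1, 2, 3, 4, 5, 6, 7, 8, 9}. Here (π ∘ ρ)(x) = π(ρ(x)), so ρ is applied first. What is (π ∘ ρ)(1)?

9

First apply ρ: ρ(1) = 3, then π(3) = 9. Thus (π ∘ ρ)(1) = 9.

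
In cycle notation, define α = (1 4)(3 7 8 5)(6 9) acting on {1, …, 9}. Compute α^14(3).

8

3 lies in the 4-cycle (3 7 8 5).
On a 4-cycle, α^4 is the identity, so α^14 = α^2 there (14 ≡ 2 mod 4).
Stepping 2 places around the cycle: 3 → 7 → 8.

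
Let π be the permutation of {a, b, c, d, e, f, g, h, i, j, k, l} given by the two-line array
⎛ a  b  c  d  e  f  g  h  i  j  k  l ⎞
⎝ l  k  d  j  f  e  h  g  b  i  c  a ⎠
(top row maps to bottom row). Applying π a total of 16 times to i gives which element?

d

Tracing i → b → … returns to i after 6 steps, so i lies in a 6-cycle (b k c d j i).
Since the cycle has length 6, π^16 acts on it the same as π^4 (16 mod 6 = 4).
Advancing 4 steps from i: i → b → k → c → d.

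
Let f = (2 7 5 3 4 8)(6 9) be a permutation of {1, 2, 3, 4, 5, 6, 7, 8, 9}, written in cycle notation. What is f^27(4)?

4 lies in the 6-cycle (2 7 5 3 4 8).
On a 6-cycle, f^6 is the identity, so f^27 = f^3 there (27 ≡ 3 mod 6).
Stepping 3 places around the cycle: 4 → 8 → 2 → 7.

7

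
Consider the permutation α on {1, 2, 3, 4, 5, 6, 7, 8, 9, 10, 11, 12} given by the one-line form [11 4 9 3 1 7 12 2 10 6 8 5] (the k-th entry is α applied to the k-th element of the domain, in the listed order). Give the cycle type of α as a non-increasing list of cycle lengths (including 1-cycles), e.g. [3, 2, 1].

The disjoint cycles are (1, 11, 8, 2, 4, 3, 9, 10, 6, 7, 12, 5), with lengths 12 in non-increasing order.

[12]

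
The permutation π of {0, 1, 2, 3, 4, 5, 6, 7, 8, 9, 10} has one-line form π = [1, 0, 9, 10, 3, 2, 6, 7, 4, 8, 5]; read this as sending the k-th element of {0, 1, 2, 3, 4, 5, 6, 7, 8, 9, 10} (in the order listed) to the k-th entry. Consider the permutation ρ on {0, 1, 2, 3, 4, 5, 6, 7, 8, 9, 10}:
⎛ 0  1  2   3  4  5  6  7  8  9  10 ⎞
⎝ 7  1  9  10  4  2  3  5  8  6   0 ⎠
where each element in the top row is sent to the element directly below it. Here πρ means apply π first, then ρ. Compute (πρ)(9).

8

(πρ)(9) = ρ(π(9)). π(9) = 8, then ρ(8) = 8. So (πρ)(9) = 8.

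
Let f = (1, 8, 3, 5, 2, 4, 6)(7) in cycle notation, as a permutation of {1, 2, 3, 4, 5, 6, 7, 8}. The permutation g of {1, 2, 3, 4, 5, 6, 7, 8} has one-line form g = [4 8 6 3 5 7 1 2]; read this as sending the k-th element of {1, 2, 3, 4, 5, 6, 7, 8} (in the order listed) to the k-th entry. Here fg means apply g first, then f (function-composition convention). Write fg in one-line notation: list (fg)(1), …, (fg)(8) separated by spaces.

(fg)(x) = f(g(x)). Computing each image: f(g(1)) = f(4) = 6, f(g(2)) = f(8) = 3, f(g(3)) = f(6) = 1, f(g(4)) = f(3) = 5, f(g(5)) = f(5) = 2, f(g(6)) = f(7) = 7, f(g(7)) = f(1) = 8, f(g(8)) = f(2) = 4.
Hence fg = [6 3 1 5 2 7 8 4].

6 3 1 5 2 7 8 4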